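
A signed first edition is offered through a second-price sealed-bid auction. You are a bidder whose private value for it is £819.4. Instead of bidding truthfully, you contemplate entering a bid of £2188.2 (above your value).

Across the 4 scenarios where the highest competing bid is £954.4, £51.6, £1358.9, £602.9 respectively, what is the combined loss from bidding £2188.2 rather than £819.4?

£674.5

The deviation costs you only when the competing bid falls strictly between £819.4 and £2188.2; elsewhere both bids give the same outcome.
£954.4: truthful payoff £0, deviation payoff −£135 → loss £135.
£51.6: outcomes coincide → loss £0.
£1358.9: truthful payoff £0, deviation payoff −£539.5 → loss £539.5.
£602.9: outcomes coincide → loss £0.
Total loss = £135 + £539.5 = £674.5.
In a second-price auction your bid sets only whether you win, not what you pay, so bidding your true value is weakly dominant.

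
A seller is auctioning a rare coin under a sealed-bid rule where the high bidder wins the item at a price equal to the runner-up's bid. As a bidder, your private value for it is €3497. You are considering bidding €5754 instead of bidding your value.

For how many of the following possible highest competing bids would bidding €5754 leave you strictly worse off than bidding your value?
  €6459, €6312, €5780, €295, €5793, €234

0

The deviation hurts exactly when the highest competing bid lies strictly between €3497 and €5754 — overbidding then wins at a price above your value.
€6459: above both → same outcome either way.
€6312: above both → same outcome either way.
€5780: above both → same outcome either way.
€295: below both → same outcome either way.
€5793: above both → same outcome either way.
€234: below both → same outcome either way.
Count: 0.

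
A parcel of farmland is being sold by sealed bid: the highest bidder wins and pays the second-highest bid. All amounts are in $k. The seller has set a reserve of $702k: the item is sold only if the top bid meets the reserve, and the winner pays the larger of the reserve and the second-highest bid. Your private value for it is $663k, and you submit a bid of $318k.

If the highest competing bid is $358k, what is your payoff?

Your bid $318k is below the highest competing bid $358k, so you lose. Payoff $0k.

$0k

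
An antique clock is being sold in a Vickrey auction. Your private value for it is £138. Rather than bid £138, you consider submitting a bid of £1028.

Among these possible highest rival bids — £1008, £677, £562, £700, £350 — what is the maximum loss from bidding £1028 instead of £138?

£870

£1008: truthful gives £0, deviation gives −£870 → loss £870.
£677: truthful gives £0, deviation gives −£539 → loss £539.
£562: truthful gives £0, deviation gives −£424 → loss £424.
£700: truthful gives £0, deviation gives −£562 → loss £562.
£350: truthful gives £0, deviation gives −£212 → loss £212.
Maximum loss: £870.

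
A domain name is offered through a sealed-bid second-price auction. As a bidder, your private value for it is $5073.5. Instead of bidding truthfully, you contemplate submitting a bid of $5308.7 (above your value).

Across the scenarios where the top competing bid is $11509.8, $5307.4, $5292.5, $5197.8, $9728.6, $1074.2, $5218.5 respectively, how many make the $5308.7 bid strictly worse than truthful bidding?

The deviation hurts exactly when the highest competing bid lies strictly between $5073.5 and $5308.7 — overbidding then wins at a price above your value.
$11509.8: above both → same outcome either way.
$5307.4: inside the interval → strictly worse (loss $233.9).
$5292.5: inside the interval → strictly worse (loss $219).
$5197.8: inside the interval → strictly worse (loss $124.3).
$9728.6: above both → same outcome either way.
$1074.2: below both → same outcome either way.
$5218.5: inside the interval → strictly worse (loss $145).
Count: 4.

4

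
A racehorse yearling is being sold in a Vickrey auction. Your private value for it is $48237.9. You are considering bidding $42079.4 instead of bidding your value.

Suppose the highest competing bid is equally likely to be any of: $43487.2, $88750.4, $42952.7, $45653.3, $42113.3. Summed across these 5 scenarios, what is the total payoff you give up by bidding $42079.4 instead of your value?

The deviation costs you only when the competing bid falls strictly between $42079.4 and $48237.9; elsewhere both bids give the same outcome.
$43487.2: truthful payoff $4750.7, deviation payoff $0 → loss $4750.7.
$88750.4: outcomes coincide → loss $0.
$42952.7: truthful payoff $5285.2, deviation payoff $0 → loss $5285.2.
$45653.3: truthful payoff $2584.6, deviation payoff $0 → loss $2584.6.
$42113.3: truthful payoff $6124.6, deviation payoff $0 → loss $6124.6.
Total loss = $4750.7 + $5285.2 + $2584.6 + $6124.6 = $18745.1.

$18745.1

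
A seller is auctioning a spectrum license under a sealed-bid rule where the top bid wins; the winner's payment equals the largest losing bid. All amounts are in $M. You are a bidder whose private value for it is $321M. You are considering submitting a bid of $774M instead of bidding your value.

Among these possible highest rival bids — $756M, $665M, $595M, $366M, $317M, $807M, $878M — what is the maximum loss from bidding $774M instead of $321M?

$756M: truthful gives $0M, deviation gives −$435M → loss $435M.
$665M: truthful gives $0M, deviation gives −$344M → loss $344M.
$595M: truthful gives $0M, deviation gives −$274M → loss $274M.
$366M: truthful gives $0M, deviation gives −$45M → loss $45M.
$317M: same outcome either way → loss $0M.
$807M: same outcome either way → loss $0M.
$878M: same outcome either way → loss $0M.
Maximum loss: $435M.

$435M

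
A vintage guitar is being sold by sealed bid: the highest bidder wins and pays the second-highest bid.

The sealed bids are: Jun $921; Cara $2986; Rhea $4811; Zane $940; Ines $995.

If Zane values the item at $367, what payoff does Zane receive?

Highest bid: Rhea at $4811, so Rhea wins.
Second-highest bid: Cara at $2986 — that is the price the winner pays.
Zane did not win, so Zane pays nothing and receives nothing: payoff $0.

$0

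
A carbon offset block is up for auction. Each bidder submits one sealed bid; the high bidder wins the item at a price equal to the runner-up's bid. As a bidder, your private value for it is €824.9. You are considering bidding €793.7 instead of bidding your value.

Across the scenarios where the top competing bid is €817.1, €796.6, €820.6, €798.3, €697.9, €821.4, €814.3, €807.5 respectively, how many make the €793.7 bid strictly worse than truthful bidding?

7

The deviation hurts exactly when the highest competing bid lies strictly between €793.7 and €824.9 — underbidding then forfeits a profitable win.
€817.1: inside the interval → strictly worse (loss €7.8).
€796.6: inside the interval → strictly worse (loss €28.3).
€820.6: inside the interval → strictly worse (loss €4.3).
€798.3: inside the interval → strictly worse (loss €26.6).
€697.9: below both → same outcome either way.
€821.4: inside the interval → strictly worse (loss €3.5).
€814.3: inside the interval → strictly worse (loss €10.6).
€807.5: inside the interval → strictly worse (loss €17.4).
Count: 7.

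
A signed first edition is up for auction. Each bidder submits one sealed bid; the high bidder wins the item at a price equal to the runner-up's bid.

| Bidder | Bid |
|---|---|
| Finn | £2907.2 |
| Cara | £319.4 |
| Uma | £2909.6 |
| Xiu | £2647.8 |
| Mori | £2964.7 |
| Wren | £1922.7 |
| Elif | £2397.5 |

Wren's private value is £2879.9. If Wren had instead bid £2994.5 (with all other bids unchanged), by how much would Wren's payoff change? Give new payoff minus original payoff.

−£84.8

The highest bid among the other bidders is £2964.7; Wren's bid doesn't change that.
Original bid £1922.7: Wren is not highest (top rival bid is £2964.7); payoff £0.
Alternative bid £2994.5: Wren is highest, pays the top rival bid £2964.7; payoff £2879.9 − £2964.7 = −£84.8.
Change in payoff = −£84.8 − (£0) = −£84.8.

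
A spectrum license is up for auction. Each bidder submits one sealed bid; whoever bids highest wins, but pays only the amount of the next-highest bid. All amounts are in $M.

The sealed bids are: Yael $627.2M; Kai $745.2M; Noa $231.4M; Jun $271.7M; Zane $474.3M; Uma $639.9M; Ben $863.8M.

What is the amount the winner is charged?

$745.2M

Highest bid: Ben at $863.8M, so Ben wins.
Second-highest bid: Kai at $745.2M — that is the price the winner pays.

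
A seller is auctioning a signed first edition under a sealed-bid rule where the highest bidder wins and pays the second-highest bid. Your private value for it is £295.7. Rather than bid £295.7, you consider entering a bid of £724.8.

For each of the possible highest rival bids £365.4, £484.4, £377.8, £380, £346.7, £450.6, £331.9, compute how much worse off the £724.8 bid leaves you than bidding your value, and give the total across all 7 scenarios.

£666.9

The deviation costs you only when the competing bid falls strictly between £295.7 and £724.8; elsewhere both bids give the same outcome.
£365.4: truthful payoff £0, deviation payoff −£69.7 → loss £69.7.
£484.4: truthful payoff £0, deviation payoff −£188.7 → loss £188.7.
£377.8: truthful payoff £0, deviation payoff −£82.1 → loss £82.1.
£380: truthful payoff £0, deviation payoff −£84.3 → loss £84.3.
£346.7: truthful payoff £0, deviation payoff −£51 → loss £51.
£450.6: truthful payoff £0, deviation payoff −£154.9 → loss £154.9.
£331.9: truthful payoff £0, deviation payoff −£36.2 → loss £36.2.
Total loss = £69.7 + £188.7 + £82.1 + £84.3 + £51 + £154.9 + £36.2 = £666.9.
In a second-price auction your bid sets only whether you win, not what you pay, so bidding your true value is weakly dominant.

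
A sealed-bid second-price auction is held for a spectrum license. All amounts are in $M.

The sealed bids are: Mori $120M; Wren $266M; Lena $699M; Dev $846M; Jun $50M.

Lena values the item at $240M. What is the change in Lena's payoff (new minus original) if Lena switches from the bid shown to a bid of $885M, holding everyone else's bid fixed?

The highest bid among the other bidders is $846M; Lena's bid doesn't change that.
Original bid $699M: Lena is not highest (top rival bid is $846M); payoff $0M.
Alternative bid $885M: Lena is highest, pays the top rival bid $846M; payoff $240M − $846M = −$606M.
Change in payoff = −$606M − ($0M) = −$606M.

−$606M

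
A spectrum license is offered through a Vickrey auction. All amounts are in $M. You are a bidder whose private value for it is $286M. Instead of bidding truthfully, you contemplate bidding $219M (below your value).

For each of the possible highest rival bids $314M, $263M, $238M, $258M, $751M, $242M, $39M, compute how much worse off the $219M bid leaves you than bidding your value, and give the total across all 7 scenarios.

The deviation costs you only when the competing bid falls strictly between $219M and $286M; elsewhere both bids give the same outcome.
$314M: outcomes coincide → loss $0M.
$263M: truthful payoff $23M, deviation payoff $0M → loss $23M.
$238M: truthful payoff $48M, deviation payoff $0M → loss $48M.
$258M: truthful payoff $28M, deviation payoff $0M → loss $28M.
$751M: outcomes coincide → loss $0M.
$242M: truthful payoff $44M, deviation payoff $0M → loss $44M.
$39M: outcomes coincide → loss $0M.
Total loss = $23M + $48M + $28M + $44M = $143M.

$143M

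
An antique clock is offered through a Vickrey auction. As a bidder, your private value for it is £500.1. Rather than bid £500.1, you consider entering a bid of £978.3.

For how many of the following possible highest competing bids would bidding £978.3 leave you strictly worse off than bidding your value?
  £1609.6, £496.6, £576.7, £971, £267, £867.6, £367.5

3

The deviation hurts exactly when the highest competing bid lies strictly between £500.1 and £978.3 — overbidding then wins at a price above your value.
£1609.6: above both → same outcome either way.
£496.6: below both → same outcome either way.
£576.7: inside the interval → strictly worse (loss £76.6).
£971: inside the interval → strictly worse (loss £470.9).
£267: below both → same outcome either way.
£867.6: inside the interval → strictly worse (loss £367.5).
£367.5: below both → same outcome either way.
Count: 3.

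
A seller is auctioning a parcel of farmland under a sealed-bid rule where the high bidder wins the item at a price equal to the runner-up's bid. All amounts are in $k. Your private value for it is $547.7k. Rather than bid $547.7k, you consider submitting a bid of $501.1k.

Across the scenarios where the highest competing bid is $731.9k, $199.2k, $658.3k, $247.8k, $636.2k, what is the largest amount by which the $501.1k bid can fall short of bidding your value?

$731.9k: same outcome either way → loss $0k.
$199.2k: same outcome either way → loss $0k.
$658.3k: same outcome either way → loss $0k.
$247.8k: same outcome either way → loss $0k.
$636.2k: same outcome either way → loss $0k.
Maximum loss: $0k.

$0k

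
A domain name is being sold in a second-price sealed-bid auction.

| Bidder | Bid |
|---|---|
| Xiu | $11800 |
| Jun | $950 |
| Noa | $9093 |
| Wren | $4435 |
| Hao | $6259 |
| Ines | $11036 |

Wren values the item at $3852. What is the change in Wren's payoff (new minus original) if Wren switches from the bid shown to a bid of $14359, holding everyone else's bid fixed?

The highest bid among the other bidders is $11800; Wren's bid doesn't change that.
Original bid $4435: Wren is not highest (top rival bid is $11800); payoff $0.
Alternative bid $14359: Wren is highest, pays the top rival bid $11800; payoff $3852 − $11800 = −$7948.
Change in payoff = −$7948 − ($0) = −$7948.

−$7948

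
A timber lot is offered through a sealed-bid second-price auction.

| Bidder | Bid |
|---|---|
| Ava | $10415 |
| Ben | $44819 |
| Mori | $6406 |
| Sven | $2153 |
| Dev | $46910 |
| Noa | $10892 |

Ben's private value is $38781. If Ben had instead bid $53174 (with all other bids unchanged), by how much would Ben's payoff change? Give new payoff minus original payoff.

The highest bid among the other bidders is $46910; Ben's bid doesn't change that.
Original bid $44819: Ben is not highest (top rival bid is $46910); payoff $0.
Alternative bid $53174: Ben is highest, pays the top rival bid $46910; payoff $38781 − $46910 = −$8129.
Change in payoff = −$8129 − ($0) = −$8129.

−$8129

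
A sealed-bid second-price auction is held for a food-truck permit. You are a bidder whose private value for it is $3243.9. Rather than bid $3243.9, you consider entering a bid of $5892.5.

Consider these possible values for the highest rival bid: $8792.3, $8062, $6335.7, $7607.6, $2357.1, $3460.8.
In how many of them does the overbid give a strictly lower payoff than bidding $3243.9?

1

The deviation hurts exactly when the highest competing bid lies strictly between $3243.9 and $5892.5 — overbidding then wins at a price above your value.
$8792.3: above both → same outcome either way.
$8062: above both → same outcome either way.
$6335.7: above both → same outcome either way.
$7607.6: above both → same outcome either way.
$2357.1: below both → same outcome either way.
$3460.8: inside the interval → strictly worse (loss $216.9).
Count: 1.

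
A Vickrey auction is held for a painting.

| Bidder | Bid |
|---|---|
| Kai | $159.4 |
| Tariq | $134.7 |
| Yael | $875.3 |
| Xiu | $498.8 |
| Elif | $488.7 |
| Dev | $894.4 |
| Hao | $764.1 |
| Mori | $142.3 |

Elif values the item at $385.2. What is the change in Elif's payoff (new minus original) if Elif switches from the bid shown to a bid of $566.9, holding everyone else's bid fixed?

$0

The highest bid among the other bidders is $894.4; Elif's bid doesn't change that.
Original bid $488.7: Elif is not highest (top rival bid is $894.4); payoff $0.
Alternative bid $566.9: Elif is not highest (top rival bid is $894.4); payoff $0.
Change in payoff = $0 − ($0) = $0.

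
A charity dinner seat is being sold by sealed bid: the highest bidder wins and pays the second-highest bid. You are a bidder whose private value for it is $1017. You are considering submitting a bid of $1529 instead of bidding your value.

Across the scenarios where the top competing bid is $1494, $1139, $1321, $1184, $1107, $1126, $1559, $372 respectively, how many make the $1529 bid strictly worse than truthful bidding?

6

The deviation hurts exactly when the highest competing bid lies strictly between $1017 and $1529 — overbidding then wins at a price above your value.
$1494: inside the interval → strictly worse (loss $477).
$1139: inside the interval → strictly worse (loss $122).
$1321: inside the interval → strictly worse (loss $304).
$1184: inside the interval → strictly worse (loss $167).
$1107: inside the interval → strictly worse (loss $90).
$1126: inside the interval → strictly worse (loss $109).
$1559: above both → same outcome either way.
$372: below both → same outcome either way.
Count: 6.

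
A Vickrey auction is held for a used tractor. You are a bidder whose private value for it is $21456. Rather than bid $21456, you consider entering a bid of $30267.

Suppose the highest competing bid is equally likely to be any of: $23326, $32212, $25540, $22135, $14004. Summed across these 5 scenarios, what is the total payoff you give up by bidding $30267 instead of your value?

$6633

The deviation costs you only when the competing bid falls strictly between $21456 and $30267; elsewhere both bids give the same outcome.
$23326: truthful payoff $0, deviation payoff −$1870 → loss $1870.
$32212: outcomes coincide → loss $0.
$25540: truthful payoff $0, deviation payoff −$4084 → loss $4084.
$22135: truthful payoff $0, deviation payoff −$679 → loss $679.
$14004: outcomes coincide → loss $0.
Total loss = $1870 + $4084 + $679 = $6633.
In a second-price auction your bid sets only whether you win, not what you pay, so bidding your true value is weakly dominant.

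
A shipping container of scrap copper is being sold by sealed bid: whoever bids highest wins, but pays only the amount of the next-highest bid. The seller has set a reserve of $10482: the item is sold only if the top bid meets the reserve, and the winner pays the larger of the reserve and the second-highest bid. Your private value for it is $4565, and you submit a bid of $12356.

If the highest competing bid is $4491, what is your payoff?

Your bid $12356 is the highest and exceeds the reserve.
Price = max(second-highest bid, reserve) = max($4491, $10482) = $10482.
Payoff = $4565 − $10482 = −$5917.

−$5917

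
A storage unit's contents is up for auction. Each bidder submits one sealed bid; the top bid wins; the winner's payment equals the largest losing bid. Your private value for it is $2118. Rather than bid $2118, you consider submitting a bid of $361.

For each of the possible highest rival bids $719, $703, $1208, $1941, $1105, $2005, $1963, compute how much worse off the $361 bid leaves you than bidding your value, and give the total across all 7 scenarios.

The deviation costs you only when the competing bid falls strictly between $361 and $2118; elsewhere both bids give the same outcome.
$719: truthful payoff $1399, deviation payoff $0 → loss $1399.
$703: truthful payoff $1415, deviation payoff $0 → loss $1415.
$1208: truthful payoff $910, deviation payoff $0 → loss $910.
$1941: truthful payoff $177, deviation payoff $0 → loss $177.
$1105: truthful payoff $1013, deviation payoff $0 → loss $1013.
$2005: truthful payoff $113, deviation payoff $0 → loss $113.
$1963: truthful payoff $155, deviation payoff $0 → loss $155.
Total loss = $1399 + $1415 + $910 + $177 + $1013 + $113 + $155 = $5182.

$5182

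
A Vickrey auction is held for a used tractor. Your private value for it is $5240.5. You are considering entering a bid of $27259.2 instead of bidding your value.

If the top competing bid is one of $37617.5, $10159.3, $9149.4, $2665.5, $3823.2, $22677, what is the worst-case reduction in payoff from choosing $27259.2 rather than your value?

$37617.5: same outcome either way → loss $0.
$10159.3: truthful gives $0, deviation gives −$4918.8 → loss $4918.8.
$9149.4: truthful gives $0, deviation gives −$3908.9 → loss $3908.9.
$2665.5: same outcome either way → loss $0.
$3823.2: same outcome either way → loss $0.
$22677: truthful gives $0, deviation gives −$17436.5 → loss $17436.5.
Maximum loss: $17436.5.

$17436.5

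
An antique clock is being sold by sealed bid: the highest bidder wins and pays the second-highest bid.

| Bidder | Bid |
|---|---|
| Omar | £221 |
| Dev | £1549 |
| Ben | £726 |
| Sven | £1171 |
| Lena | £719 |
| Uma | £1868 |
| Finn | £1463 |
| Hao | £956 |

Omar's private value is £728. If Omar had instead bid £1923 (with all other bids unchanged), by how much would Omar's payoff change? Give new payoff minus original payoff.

The highest bid among the other bidders is £1868; Omar's bid doesn't change that.
Original bid £221: Omar is not highest (top rival bid is £1868); payoff £0.
Alternative bid £1923: Omar is highest, pays the top rival bid £1868; payoff £728 − £1868 = −£1140.
Change in payoff = −£1140 − (£0) = −£1140.

−£1140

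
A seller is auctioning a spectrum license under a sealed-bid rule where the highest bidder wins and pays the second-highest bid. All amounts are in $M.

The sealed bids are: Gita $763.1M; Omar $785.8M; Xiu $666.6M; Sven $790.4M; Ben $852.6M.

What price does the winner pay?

Highest bid: Ben at $852.6M, so Ben wins.
Second-highest bid: Sven at $790.4M — that is the price the winner pays.

$790.4M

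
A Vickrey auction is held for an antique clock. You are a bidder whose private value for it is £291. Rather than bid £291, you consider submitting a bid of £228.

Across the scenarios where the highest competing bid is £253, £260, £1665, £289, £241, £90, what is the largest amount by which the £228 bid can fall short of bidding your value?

£50

£253: truthful gives £38, deviation gives £0 → loss £38.
£260: truthful gives £31, deviation gives £0 → loss £31.
£1665: same outcome either way → loss £0.
£289: truthful gives £2, deviation gives £0 → loss £2.
£241: truthful gives £50, deviation gives £0 → loss £50.
£90: same outcome either way → loss £0.
Maximum loss: £50.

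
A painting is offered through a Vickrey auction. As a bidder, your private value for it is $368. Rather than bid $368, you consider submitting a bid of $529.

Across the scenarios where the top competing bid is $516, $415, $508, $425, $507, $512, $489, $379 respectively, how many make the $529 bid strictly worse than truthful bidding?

The deviation hurts exactly when the highest competing bid lies strictly between $368 and $529 — overbidding then wins at a price above your value.
$516: inside the interval → strictly worse (loss $148).
$415: inside the interval → strictly worse (loss $47).
$508: inside the interval → strictly worse (loss $140).
$425: inside the interval → strictly worse (loss $57).
$507: inside the interval → strictly worse (loss $139).
$512: inside the interval → strictly worse (loss $144).
$489: inside the interval → strictly worse (loss $121).
$379: inside the interval → strictly worse (loss $11).
Count: 8.

8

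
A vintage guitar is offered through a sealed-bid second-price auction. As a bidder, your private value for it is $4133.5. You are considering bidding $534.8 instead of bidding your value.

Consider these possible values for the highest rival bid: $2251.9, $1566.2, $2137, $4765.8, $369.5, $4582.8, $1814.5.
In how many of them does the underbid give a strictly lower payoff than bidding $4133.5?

The deviation hurts exactly when the highest competing bid lies strictly between $534.8 and $4133.5 — underbidding then forfeits a profitable win.
$2251.9: inside the interval → strictly worse (loss $1881.6).
$1566.2: inside the interval → strictly worse (loss $2567.3).
$2137: inside the interval → strictly worse (loss $1996.5).
$4765.8: above both → same outcome either way.
$369.5: below both → same outcome either way.
$4582.8: above both → same outcome either way.
$1814.5: inside the interval → strictly worse (loss $2319).
Count: 4.

4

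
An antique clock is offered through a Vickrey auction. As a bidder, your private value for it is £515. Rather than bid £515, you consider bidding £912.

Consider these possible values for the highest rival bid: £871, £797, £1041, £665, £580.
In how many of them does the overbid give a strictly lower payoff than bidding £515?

4

The deviation hurts exactly when the highest competing bid lies strictly between £515 and £912 — overbidding then wins at a price above your value.
£871: inside the interval → strictly worse (loss £356).
£797: inside the interval → strictly worse (loss £282).
£1041: above both → same outcome either way.
£665: inside the interval → strictly worse (loss £150).
£580: inside the interval → strictly worse (loss £65).
Count: 4.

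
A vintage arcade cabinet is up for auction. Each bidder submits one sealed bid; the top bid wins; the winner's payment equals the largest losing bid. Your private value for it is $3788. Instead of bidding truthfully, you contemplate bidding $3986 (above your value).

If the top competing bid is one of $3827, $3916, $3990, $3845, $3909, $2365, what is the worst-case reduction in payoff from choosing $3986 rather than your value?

$128

$3827: truthful gives $0, deviation gives −$39 → loss $39.
$3916: truthful gives $0, deviation gives −$128 → loss $128.
$3990: same outcome either way → loss $0.
$3845: truthful gives $0, deviation gives −$57 → loss $57.
$3909: truthful gives $0, deviation gives −$121 → loss $121.
$2365: same outcome either way → loss $0.
Maximum loss: $128.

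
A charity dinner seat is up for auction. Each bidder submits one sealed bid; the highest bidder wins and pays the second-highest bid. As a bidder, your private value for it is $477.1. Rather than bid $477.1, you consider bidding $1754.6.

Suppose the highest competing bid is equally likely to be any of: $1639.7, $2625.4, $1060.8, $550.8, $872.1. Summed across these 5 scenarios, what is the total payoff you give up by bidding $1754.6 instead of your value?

$2215

The deviation costs you only when the competing bid falls strictly between $477.1 and $1754.6; elsewhere both bids give the same outcome.
$1639.7: truthful payoff $0, deviation payoff −$1162.6 → loss $1162.6.
$2625.4: outcomes coincide → loss $0.
$1060.8: truthful payoff $0, deviation payoff −$583.7 → loss $583.7.
$550.8: truthful payoff $0, deviation payoff −$73.7 → loss $73.7.
$872.1: truthful payoff $0, deviation payoff −$395 → loss $395.
Total loss = $1162.6 + $583.7 + $73.7 + $395 = $2215.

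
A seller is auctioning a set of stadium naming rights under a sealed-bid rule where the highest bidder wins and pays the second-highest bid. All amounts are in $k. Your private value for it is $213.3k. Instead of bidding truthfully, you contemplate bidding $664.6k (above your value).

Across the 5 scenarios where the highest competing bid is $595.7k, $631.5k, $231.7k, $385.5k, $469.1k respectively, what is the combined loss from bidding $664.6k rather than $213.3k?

The deviation costs you only when the competing bid falls strictly between $213.3k and $664.6k; elsewhere both bids give the same outcome.
$595.7k: truthful payoff $0k, deviation payoff −$382.4k → loss $382.4k.
$631.5k: truthful payoff $0k, deviation payoff −$418.2k → loss $418.2k.
$231.7k: truthful payoff $0k, deviation payoff −$18.4k → loss $18.4k.
$385.5k: truthful payoff $0k, deviation payoff −$172.2k → loss $172.2k.
$469.1k: truthful payoff $0k, deviation payoff −$255.8k → loss $255.8k.
Total loss = $382.4k + $418.2k + $18.4k + $172.2k + $255.8k = $1247k.

$1247k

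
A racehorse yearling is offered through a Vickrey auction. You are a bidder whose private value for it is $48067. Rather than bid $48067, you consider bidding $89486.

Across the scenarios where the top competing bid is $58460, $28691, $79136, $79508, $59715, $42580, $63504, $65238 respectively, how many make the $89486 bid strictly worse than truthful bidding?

The deviation hurts exactly when the highest competing bid lies strictly between $48067 and $89486 — overbidding then wins at a price above your value.
$58460: inside the interval → strictly worse (loss $10393).
$28691: below both → same outcome either way.
$79136: inside the interval → strictly worse (loss $31069).
$79508: inside the interval → strictly worse (loss $31441).
$59715: inside the interval → strictly worse (loss $11648).
$42580: below both → same outcome either way.
$63504: inside the interval → strictly worse (loss $15437).
$65238: inside the interval → strictly worse (loss $17171).
Count: 6.

6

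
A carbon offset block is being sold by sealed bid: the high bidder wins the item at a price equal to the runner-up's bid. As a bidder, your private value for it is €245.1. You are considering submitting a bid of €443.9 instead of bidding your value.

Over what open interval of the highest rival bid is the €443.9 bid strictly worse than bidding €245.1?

(€245.1, €443.9)

If the competing bid is below €245.1, both bids win at the same price — no difference.
If it is above €443.9, both bids lose — no difference.
If it lies strictly between €245.1 and €443.9, bidding your value loses (payoff 0) while bidding €443.9 wins at a price above your value (payoff negative).
So the deviation strictly hurts on the open interval (€245.1, €443.9).
Truthful bidding weakly dominates here: raising your bid can only win items priced above your value, and lowering it can only forfeit items priced below.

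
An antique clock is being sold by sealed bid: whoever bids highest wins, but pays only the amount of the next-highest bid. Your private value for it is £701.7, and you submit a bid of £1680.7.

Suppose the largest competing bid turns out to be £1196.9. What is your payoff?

−£495.2

Your bid £1680.7 exceeds the highest competing bid £1196.9, so you win.
In a second-price auction the winner pays the second-highest bid, £1196.9.
Payoff = value − price = £701.7 − £1196.9 = −£495.2.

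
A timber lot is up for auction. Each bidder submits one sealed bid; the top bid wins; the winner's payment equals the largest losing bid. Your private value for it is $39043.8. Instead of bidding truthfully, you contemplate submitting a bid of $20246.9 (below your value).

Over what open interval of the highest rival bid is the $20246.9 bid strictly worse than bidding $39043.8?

If the competing bid is below $20246.9, both bids win at the same price — no difference.
If it is above $39043.8, both bids lose — no difference.
If it lies strictly between $20246.9 and $39043.8, bidding your value wins at a price below your value (positive payoff) while bidding $20246.9 loses (payoff 0).
So the deviation strictly hurts on the open interval ($20246.9, $39043.8).
In a second-price auction your bid sets only whether you win, not what you pay, so bidding your true value is weakly dominant.

($20246.9, $39043.8)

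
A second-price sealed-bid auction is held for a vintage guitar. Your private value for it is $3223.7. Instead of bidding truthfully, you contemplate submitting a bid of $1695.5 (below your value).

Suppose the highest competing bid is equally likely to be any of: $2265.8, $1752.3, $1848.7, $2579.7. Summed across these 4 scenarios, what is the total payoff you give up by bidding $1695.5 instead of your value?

The deviation costs you only when the competing bid falls strictly between $1695.5 and $3223.7; elsewhere both bids give the same outcome.
$2265.8: truthful payoff $957.9, deviation payoff $0 → loss $957.9.
$1752.3: truthful payoff $1471.4, deviation payoff $0 → loss $1471.4.
$1848.7: truthful payoff $1375, deviation payoff $0 → loss $1375.
$2579.7: truthful payoff $644, deviation payoff $0 → loss $644.
Total loss = $957.9 + $1471.4 + $1375 + $644 = $4448.3.

$4448.3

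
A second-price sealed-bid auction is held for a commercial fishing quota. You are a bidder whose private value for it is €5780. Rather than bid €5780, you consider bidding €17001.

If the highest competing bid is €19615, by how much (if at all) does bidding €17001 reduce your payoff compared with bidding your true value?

€0

Bidding your value €5780: you lose (since €5780 < €19615). Payoff €0.
Bidding €17001: you lose. Payoff €0.
Difference = €0 − €0 = €0; both bids lead to the same outcome because the competing bid is above both your value and your alternative bid.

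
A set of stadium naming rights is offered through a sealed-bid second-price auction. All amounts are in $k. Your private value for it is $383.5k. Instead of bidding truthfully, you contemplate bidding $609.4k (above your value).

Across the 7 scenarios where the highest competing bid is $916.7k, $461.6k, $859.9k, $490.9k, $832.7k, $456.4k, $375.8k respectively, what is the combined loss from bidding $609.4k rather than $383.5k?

$258.4k

The deviation costs you only when the competing bid falls strictly between $383.5k and $609.4k; elsewhere both bids give the same outcome.
$916.7k: outcomes coincide → loss $0k.
$461.6k: truthful payoff $0k, deviation payoff −$78.1k → loss $78.1k.
$859.9k: outcomes coincide → loss $0k.
$490.9k: truthful payoff $0k, deviation payoff −$107.4k → loss $107.4k.
$832.7k: outcomes coincide → loss $0k.
$456.4k: truthful payoff $0k, deviation payoff −$72.9k → loss $72.9k.
$375.8k: outcomes coincide → loss $0k.
Total loss = $78.1k + $107.4k + $72.9k = $258.4k.
Because the price is fixed by the runner-up's bid, deviating from your value can only change a good outcome into a bad one — never the reverse.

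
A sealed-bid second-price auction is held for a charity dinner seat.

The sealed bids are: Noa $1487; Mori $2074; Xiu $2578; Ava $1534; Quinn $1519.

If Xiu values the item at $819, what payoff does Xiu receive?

Highest bid: Xiu at $2578, so Xiu wins.
Second-highest bid: Mori at $2074 — that is the price the winner pays.
Xiu's payoff = value − price = $819 − $2074 = −$1255.

−$1255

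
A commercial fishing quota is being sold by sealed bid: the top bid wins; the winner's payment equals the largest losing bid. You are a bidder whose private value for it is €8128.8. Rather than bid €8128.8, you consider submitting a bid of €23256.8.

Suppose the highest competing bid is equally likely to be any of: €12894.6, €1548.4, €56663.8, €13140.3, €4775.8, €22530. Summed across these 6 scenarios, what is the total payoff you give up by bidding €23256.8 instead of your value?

The deviation costs you only when the competing bid falls strictly between €8128.8 and €23256.8; elsewhere both bids give the same outcome.
€12894.6: truthful payoff €0, deviation payoff −€4765.8 → loss €4765.8.
€1548.4: outcomes coincide → loss €0.
€56663.8: outcomes coincide → loss €0.
€13140.3: truthful payoff €0, deviation payoff −€5011.5 → loss €5011.5.
€4775.8: outcomes coincide → loss €0.
€22530: truthful payoff €0, deviation payoff −€14401.2 → loss €14401.2.
Total loss = €4765.8 + €5011.5 + €14401.2 = €24178.5.

€24178.5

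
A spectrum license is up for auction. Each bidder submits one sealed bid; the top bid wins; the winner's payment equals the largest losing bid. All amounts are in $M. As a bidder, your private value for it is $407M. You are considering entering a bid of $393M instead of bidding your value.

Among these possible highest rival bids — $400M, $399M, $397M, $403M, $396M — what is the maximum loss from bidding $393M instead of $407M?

$11M

$400M: truthful gives $7M, deviation gives $0M → loss $7M.
$399M: truthful gives $8M, deviation gives $0M → loss $8M.
$397M: truthful gives $10M, deviation gives $0M → loss $10M.
$403M: truthful gives $4M, deviation gives $0M → loss $4M.
$396M: truthful gives $11M, deviation gives $0M → loss $11M.
Maximum loss: $11M.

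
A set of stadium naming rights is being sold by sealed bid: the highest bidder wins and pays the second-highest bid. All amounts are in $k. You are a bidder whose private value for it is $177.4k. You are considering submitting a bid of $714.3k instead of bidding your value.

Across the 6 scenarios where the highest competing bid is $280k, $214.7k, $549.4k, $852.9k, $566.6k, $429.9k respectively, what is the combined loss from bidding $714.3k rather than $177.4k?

The deviation costs you only when the competing bid falls strictly between $177.4k and $714.3k; elsewhere both bids give the same outcome.
$280k: truthful payoff $0k, deviation payoff −$102.6k → loss $102.6k.
$214.7k: truthful payoff $0k, deviation payoff −$37.3k → loss $37.3k.
$549.4k: truthful payoff $0k, deviation payoff −$372k → loss $372k.
$852.9k: outcomes coincide → loss $0k.
$566.6k: truthful payoff $0k, deviation payoff −$389.2k → loss $389.2k.
$429.9k: truthful payoff $0k, deviation payoff −$252.5k → loss $252.5k.
Total loss = $102.6k + $37.3k + $372k + $389.2k + $252.5k = $1153.6k.

$1153.6k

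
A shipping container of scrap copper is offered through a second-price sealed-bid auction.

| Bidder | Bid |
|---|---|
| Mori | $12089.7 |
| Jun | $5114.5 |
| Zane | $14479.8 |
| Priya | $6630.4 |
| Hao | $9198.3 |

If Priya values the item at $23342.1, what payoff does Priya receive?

$0

Highest bid: Zane at $14479.8, so Zane wins.
Second-highest bid: Mori at $12089.7 — that is the price the winner pays.
Priya did not win, so Priya pays nothing and receives nothing: payoff $0.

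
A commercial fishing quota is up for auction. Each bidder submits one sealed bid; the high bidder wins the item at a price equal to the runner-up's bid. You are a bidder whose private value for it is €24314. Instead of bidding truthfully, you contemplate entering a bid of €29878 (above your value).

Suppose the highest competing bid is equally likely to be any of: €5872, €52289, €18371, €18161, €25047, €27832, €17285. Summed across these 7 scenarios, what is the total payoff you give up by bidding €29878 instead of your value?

€4251

The deviation costs you only when the competing bid falls strictly between €24314 and €29878; elsewhere both bids give the same outcome.
€5872: outcomes coincide → loss €0.
€52289: outcomes coincide → loss €0.
€18371: outcomes coincide → loss €0.
€18161: outcomes coincide → loss €0.
€25047: truthful payoff €0, deviation payoff −€733 → loss €733.
€27832: truthful payoff €0, deviation payoff −€3518 → loss €3518.
€17285: outcomes coincide → loss €0.
Total loss = €733 + €3518 = €4251.
Because the price is fixed by the runner-up's bid, deviating from your value can only change a good outcome into a bad one — never the reverse.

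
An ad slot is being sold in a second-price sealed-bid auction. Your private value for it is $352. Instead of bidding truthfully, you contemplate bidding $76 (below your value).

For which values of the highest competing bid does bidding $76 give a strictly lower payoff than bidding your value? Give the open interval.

If the competing bid is below $76, both bids win at the same price — no difference.
If it is above $352, both bids lose — no difference.
If it lies strictly between $76 and $352, bidding your value wins at a price below your value (positive payoff) while bidding $76 loses (payoff 0).
So the deviation strictly hurts on the open interval ($76, $352).

($76, $352)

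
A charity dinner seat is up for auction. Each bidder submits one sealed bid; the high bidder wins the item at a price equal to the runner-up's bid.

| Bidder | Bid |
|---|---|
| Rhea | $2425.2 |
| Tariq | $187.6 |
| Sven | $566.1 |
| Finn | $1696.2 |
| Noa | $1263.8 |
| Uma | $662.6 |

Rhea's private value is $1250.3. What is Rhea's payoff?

−$445.9

Highest bid: Rhea at $2425.2, so Rhea wins.
Second-highest bid: Finn at $1696.2 — that is the price the winner pays.
Rhea's payoff = value − price = $1250.3 − $1696.2 = −$445.9.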